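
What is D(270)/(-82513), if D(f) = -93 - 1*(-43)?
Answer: 50/82513 ≈ 0.00060597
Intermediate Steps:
D(f) = -50 (D(f) = -93 + 43 = -50)
D(270)/(-82513) = -50/(-82513) = -50*(-1/82513) = 50/82513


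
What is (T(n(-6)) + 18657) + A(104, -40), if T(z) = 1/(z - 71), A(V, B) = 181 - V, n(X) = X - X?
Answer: 1330113/71 ≈ 18734.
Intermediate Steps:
n(X) = 0
T(z) = 1/(-71 + z)
(T(n(-6)) + 18657) + A(104, -40) = (1/(-71 + 0) + 18657) + (181 - 1*104) = (1/(-71) + 18657) + (181 - 104) = (-1/71 + 18657) + 77 = 1324646/71 + 77 = 1330113/71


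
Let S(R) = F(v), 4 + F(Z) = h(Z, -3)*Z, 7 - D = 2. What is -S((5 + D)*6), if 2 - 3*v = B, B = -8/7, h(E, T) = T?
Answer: 50/7 ≈ 7.1429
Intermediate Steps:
D = 5 (D = 7 - 1*2 = 7 - 2 = 5)
B = -8/7 (B = -8*⅐ = -8/7 ≈ -1.1429)
v = 22/21 (v = ⅔ - ⅓*(-8/7) = ⅔ + 8/21 = 22/21 ≈ 1.0476)
F(Z) = -4 - 3*Z
S(R) = -50/7 (S(R) = -4 - 3*22/21 = -4 - 22/7 = -50/7)
-S((5 + D)*6) = -1*(-50/7) = 50/7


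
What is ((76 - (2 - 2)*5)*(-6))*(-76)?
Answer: 34656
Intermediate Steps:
((76 - (2 - 2)*5)*(-6))*(-76) = ((76 - 0*5)*(-6))*(-76) = ((76 - 1*0)*(-6))*(-76) = ((76 + 0)*(-6))*(-76) = (76*(-6))*(-76) = -456*(-76) = 34656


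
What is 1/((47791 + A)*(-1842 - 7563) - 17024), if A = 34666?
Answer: -1/775525109 ≈ -1.2894e-9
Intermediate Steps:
1/((47791 + A)*(-1842 - 7563) - 17024) = 1/((47791 + 34666)*(-1842 - 7563) - 17024) = 1/(82457*(-9405) - 17024) = 1/(-775508085 - 17024) = 1/(-775525109) = -1/775525109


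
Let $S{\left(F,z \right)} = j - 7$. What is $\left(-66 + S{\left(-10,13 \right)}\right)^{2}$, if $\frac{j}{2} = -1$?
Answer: $5625$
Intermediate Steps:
$j = -2$ ($j = 2 \left(-1\right) = -2$)
$S{\left(F,z \right)} = -9$ ($S{\left(F,z \right)} = -2 - 7 = -9$)
$\left(-66 + S{\left(-10,13 \right)}\right)^{2} = \left(-66 - 9\right)^{2} = \left(-75\right)^{2} = 5625$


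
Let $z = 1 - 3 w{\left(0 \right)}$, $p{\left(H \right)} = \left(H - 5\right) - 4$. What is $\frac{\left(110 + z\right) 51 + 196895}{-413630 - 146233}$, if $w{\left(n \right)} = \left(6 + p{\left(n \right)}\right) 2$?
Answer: $- \frac{203474}{559863} \approx -0.36344$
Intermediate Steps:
$p{\left(H \right)} = -9 + H$ ($p{\left(H \right)} = \left(-5 + H\right) - 4 = -9 + H$)
$w{\left(n \right)} = -6 + 2 n$ ($w{\left(n \right)} = \left(6 + \left(-9 + n\right)\right) 2 = \left(-3 + n\right) 2 = -6 + 2 n$)
$z = 19$ ($z = 1 - 3 \left(-6 + 2 \cdot 0\right) = 1 - 3 \left(-6 + 0\right) = 1 - -18 = 1 + 18 = 19$)
$\frac{\left(110 + z\right) 51 + 196895}{-413630 - 146233} = \frac{\left(110 + 19\right) 51 + 196895}{-413630 - 146233} = \frac{129 \cdot 51 + 196895}{-559863} = \left(6579 + 196895\right) \left(- \frac{1}{559863}\right) = 203474 \left(- \frac{1}{559863}\right) = - \frac{203474}{559863}$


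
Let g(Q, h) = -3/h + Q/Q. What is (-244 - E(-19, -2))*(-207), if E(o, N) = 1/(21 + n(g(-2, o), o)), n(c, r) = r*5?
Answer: 3737385/74 ≈ 50505.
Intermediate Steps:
g(Q, h) = 1 - 3/h (g(Q, h) = -3/h + 1 = 1 - 3/h)
n(c, r) = 5*r
E(o, N) = 1/(21 + 5*o)
(-244 - E(-19, -2))*(-207) = (-244 - 1/(21 + 5*(-19)))*(-207) = (-244 - 1/(21 - 95))*(-207) = (-244 - 1/(-74))*(-207) = (-244 - 1*(-1/74))*(-207) = (-244 + 1/74)*(-207) = -18055/74*(-207) = 3737385/74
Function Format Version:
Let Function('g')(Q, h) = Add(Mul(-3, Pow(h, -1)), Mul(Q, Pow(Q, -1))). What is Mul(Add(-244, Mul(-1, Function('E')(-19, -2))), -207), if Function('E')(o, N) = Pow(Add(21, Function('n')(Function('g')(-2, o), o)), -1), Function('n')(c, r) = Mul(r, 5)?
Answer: Rational(3737385, 74) ≈ 50505.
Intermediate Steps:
Function('g')(Q, h) = Add(1, Mul(-3, Pow(h, -1))) (Function('g')(Q, h) = Add(Mul(-3, Pow(h, -1)), 1) = Add(1, Mul(-3, Pow(h, -1))))
Function('n')(c, r) = Mul(5, r)
Function('E')(o, N) = Pow(Add(21, Mul(5, o)), -1)
Mul(Add(-244, Mul(-1, Function('E')(-19, -2))), -207) = Mul(Add(-244, Mul(-1, Pow(Add(21, Mul(5, -19)), -1))), -207) = Mul(Add(-244, Mul(-1, Pow(Add(21, -95), -1))), -207) = Mul(Add(-244, Mul(-1, Pow(-74, -1))), -207) = Mul(Add(-244, Mul(-1, Rational(-1, 74))), -207) = Mul(Add(-244, Rational(1, 74)), -207) = Mul(Rational(-18055, 74), -207) = Rational(3737385, 74)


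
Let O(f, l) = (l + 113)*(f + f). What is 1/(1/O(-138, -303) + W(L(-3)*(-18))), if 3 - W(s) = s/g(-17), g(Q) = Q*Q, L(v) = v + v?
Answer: 15155160/39802249 ≈ 0.38076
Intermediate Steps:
L(v) = 2*v
g(Q) = Q²
O(f, l) = 2*f*(113 + l) (O(f, l) = (113 + l)*(2*f) = 2*f*(113 + l))
W(s) = 3 - s/289 (W(s) = 3 - s/((-17)²) = 3 - s/289)
1/(1/O(-138, -303) + W(L(-3)*(-18))) = 1/(1/(2*(-138)*(113 - 303)) + (3 - 2*(-3)*(-18)/289)) = 1/(1/(2*(-138)*(-190)) + (3 - (-6)*(-18)/289)) = 1/(1/52440 + (3 - 1/289*108)) = 1/(1/52440 + (3 - 108/289)) = 1/(1/52440 + 759/289) = 1/(39802249/15155160) = 15155160/39802249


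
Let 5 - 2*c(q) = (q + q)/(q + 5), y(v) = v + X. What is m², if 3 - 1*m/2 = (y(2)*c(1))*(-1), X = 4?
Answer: 1156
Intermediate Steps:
y(v) = 4 + v (y(v) = v + 4 = 4 + v)
c(q) = 5/2 - q/(5 + q) (c(q) = 5/2 - (q + q)/(2*(q + 5)) = 5/2 - 2*q/(2*(5 + q)) = 5/2 - q/(5 + q))
m = 34 (m = 6 - 2*(4 + 2)*((25 + 3*1)/(2*(5 + 1)))*(-1) = 6 - 2*6*((½)*(25 + 3)/6)*(-1) = 6 - 2*6*((½)*(⅙)*28)*(-1) = 6 - 2*6*(7/3)*(-1) = 6 - 28*(-1) = 6 - 2*(-14) = 6 + 28 = 34)
m² = 34² = 1156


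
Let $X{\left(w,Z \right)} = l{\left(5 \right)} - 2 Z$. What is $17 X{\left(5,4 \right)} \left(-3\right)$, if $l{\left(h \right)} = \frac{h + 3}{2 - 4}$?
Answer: $612$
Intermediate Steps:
$l{\left(h \right)} = - \frac{3}{2} - \frac{h}{2}$ ($l{\left(h \right)} = \frac{3 + h}{-2} = \left(3 + h\right) \left(- \frac{1}{2}\right) = - \frac{3}{2} - \frac{h}{2}$)
$X{\left(w,Z \right)} = -4 - 2 Z$ ($X{\left(w,Z \right)} = \left(- \frac{3}{2} - \frac{5}{2}\right) - 2 Z = -4 - 2 Z$)
$17 X{\left(5,4 \right)} \left(-3\right) = 17 \left(-4 - 8\right) \left(-3\right) = 17 \left(-12\right) \left(-3\right) = \left(-204\right) \left(-3\right) = 612$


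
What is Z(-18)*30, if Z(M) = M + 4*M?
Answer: -2700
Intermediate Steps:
Z(M) = 5*M
Z(-18)*30 = (5*(-18))*30 = -90*30 = -2700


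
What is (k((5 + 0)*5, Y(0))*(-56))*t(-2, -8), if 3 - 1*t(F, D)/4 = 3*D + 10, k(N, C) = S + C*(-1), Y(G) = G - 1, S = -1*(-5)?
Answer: -22848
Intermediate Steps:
S = 5
Y(G) = -1 + G
k(N, C) = 5 - C (k(N, C) = 5 + C*(-1) = 5 - C)
t(F, D) = -28 - 12*D (t(F, D) = 12 - 4*(3*D + 10) = 12 - 4*(10 + 3*D) = 12 + (-40 - 12*D) = -28 - 12*D)
(k((5 + 0)*5, Y(0))*(-56))*t(-2, -8) = ((5 - (-1 + 0))*(-56))*(-28 - 12*(-8)) = ((5 - 1*(-1))*(-56))*(-28 + 96) = ((5 + 1)*(-56))*68 = (6*(-56))*68 = -336*68 = -22848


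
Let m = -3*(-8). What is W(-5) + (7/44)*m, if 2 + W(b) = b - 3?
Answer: -68/11 ≈ -6.1818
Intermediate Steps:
W(b) = -5 + b (W(b) = -2 + (b - 3) = -2 + (-3 + b) = -5 + b)
m = 24
W(-5) + (7/44)*m = (-5 - 5) + (7/44)*24 = -10 + (7*(1/44))*24 = -10 + (7/44)*24 = -10 + 42/11 = -68/11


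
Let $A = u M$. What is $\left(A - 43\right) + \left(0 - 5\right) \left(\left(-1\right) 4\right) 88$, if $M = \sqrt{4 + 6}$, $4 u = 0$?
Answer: $1717$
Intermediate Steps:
$u = 0$ ($u = \frac{1}{4} \cdot 0 = 0$)
$M = \sqrt{10} \approx 3.1623$
$A = 0$ ($A = 0 \sqrt{10} = 0$)
$\left(A - 43\right) + \left(0 - 5\right) \left(\left(-1\right) 4\right) 88 = \left(0 - 43\right) + \left(0 - 5\right) \left(\left(-1\right) 4\right) 88 = \left(0 - 43\right) + \left(-5\right) \left(-4\right) 88 = -43 + 20 \cdot 88 = -43 + 1760 = 1717$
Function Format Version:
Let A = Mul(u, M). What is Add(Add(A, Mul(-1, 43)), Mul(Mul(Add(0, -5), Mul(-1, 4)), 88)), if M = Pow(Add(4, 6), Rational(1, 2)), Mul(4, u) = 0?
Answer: 1717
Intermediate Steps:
u = 0 (u = Mul(Rational(1, 4), 0) = 0)
M = Pow(10, Rational(1, 2)) ≈ 3.1623
A = 0 (A = Mul(0, Pow(10, Rational(1, 2))) = 0)
Add(Add(A, Mul(-1, 43)), Mul(Mul(Add(0, -5), Mul(-1, 4)), 88)) = Add(Add(0, Mul(-1, 43)), Mul(Mul(Add(0, -5), Mul(-1, 4)), 88)) = Add(Add(0, -43), Mul(Mul(-5, -4), 88)) = Add(-43, Mul(20, 88)) = Add(-43, 1760) = 1717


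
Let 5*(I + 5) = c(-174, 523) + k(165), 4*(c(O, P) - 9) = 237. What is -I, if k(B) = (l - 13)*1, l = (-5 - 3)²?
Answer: -377/20 ≈ -18.850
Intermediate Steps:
l = 64 (l = (-8)² = 64)
c(O, P) = 273/4 (c(O, P) = 9 + (¼)*237 = 9 + 237/4 = 273/4)
k(B) = 51 (k(B) = (64 - 13)*1 = 51*1 = 51)
I = 377/20 (I = -5 + (273/4 + 51)/5 = -5 + (⅕)*(477/4) = -5 + 477/20 = 377/20 ≈ 18.850)
-I = -1*377/20 = -377/20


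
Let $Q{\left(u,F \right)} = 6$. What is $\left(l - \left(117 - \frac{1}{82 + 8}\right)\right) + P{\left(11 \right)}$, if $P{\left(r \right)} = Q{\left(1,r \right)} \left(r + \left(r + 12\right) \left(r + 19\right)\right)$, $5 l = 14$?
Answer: $\frac{368263}{90} \approx 4091.8$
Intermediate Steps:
$l = \frac{14}{5}$ ($l = \frac{1}{5} \cdot 14 = \frac{14}{5} \approx 2.8$)
$P{\left(r \right)} = 6 r + 6 \left(12 + r\right) \left(19 + r\right)$ ($P{\left(r \right)} = 6 \left(r + \left(r + 12\right) \left(r + 19\right)\right) = 6 \left(r + \left(12 + r\right) \left(19 + r\right)\right) = 6 r + 6 \left(12 + r\right) \left(19 + r\right)$)
$\left(l - \left(117 - \frac{1}{82 + 8}\right)\right) + P{\left(11 \right)} = \left(\frac{14}{5} - \left(117 - \frac{1}{82 + 8}\right)\right) + \left(1368 + 6 \cdot 11^{2} + 192 \cdot 11\right) = \left(\frac{14}{5} - \left(117 - \frac{1}{90}\right)\right) + \left(1368 + 6 \cdot 121 + 2112\right) = \left(\frac{14}{5} + \left(-117 + \frac{1}{90}\right)\right) + \left(1368 + 726 + 2112\right) = \left(\frac{14}{5} - \frac{10529}{90}\right) + 4206 = - \frac{10277}{90} + 4206 = \frac{368263}{90}$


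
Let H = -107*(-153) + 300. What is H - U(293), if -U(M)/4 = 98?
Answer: 17063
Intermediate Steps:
H = 16671 (H = 16371 + 300 = 16671)
U(M) = -392 (U(M) = -4*98 = -392)
H - U(293) = 16671 - 1*(-392) = 16671 + 392 = 17063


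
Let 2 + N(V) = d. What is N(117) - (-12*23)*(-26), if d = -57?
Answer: -7235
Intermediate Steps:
N(V) = -59 (N(V) = -2 - 57 = -59)
N(117) - (-12*23)*(-26) = -59 - (-12*23)*(-26) = -59 - (-276)*(-26) = -59 - 1*7176 = -59 - 7176 = -7235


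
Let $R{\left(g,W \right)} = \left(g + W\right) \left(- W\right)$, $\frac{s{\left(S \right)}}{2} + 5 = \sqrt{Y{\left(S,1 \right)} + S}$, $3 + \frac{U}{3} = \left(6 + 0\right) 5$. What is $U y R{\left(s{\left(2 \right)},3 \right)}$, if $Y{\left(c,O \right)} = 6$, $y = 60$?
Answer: $102060 - 58320 \sqrt{2} \approx 19583.0$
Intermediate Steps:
$U = 81$ ($U = -9 + 3 \left(6 + 0\right) 5 = -9 + 3 \cdot 6 \cdot 5 = -9 + 3 \cdot 30 = -9 + 90 = 81$)
$s{\left(S \right)} = -10 + 2 \sqrt{6 + S}$
$R{\left(g,W \right)} = - W \left(W + g\right)$ ($R{\left(g,W \right)} = \left(W + g\right) \left(- W\right) = - W \left(W + g\right)$)
$U y R{\left(s{\left(2 \right)},3 \right)} = 81 \cdot 60 \left(\left(-1\right) 3 \left(3 - \left(10 - 2 \sqrt{6 + 2}\right)\right)\right) = 4860 \left(\left(-1\right) 3 \left(3 - \left(10 - 2 \sqrt{8}\right)\right)\right) = 4860 \left(\left(-1\right) 3 \left(3 - \left(10 - 2 \cdot 2 \sqrt{2}\right)\right)\right) = 4860 \left(\left(-1\right) 3 \left(3 - \left(10 - 4 \sqrt{2}\right)\right)\right) = 4860 \left(\left(-1\right) 3 \left(-7 + 4 \sqrt{2}\right)\right) = 4860 \left(21 - 12 \sqrt{2}\right) = 102060 - 58320 \sqrt{2}$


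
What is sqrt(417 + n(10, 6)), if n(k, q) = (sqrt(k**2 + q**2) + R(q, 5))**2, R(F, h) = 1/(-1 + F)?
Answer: sqrt(13826 + 20*sqrt(34))/5 ≈ 23.616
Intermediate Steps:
n(k, q) = (1/(-1 + q) + sqrt(k**2 + q**2))**2 (n(k, q) = (sqrt(k**2 + q**2) + 1/(-1 + q))**2 = (1/(-1 + q) + sqrt(k**2 + q**2))**2)
sqrt(417 + n(10, 6)) = sqrt(417 + (1 + sqrt(10**2 + 6**2)*(-1 + 6))**2/(-1 + 6)**2) = sqrt(417 + (1 + sqrt(100 + 36)*5)**2/5**2) = sqrt(417 + (1 + sqrt(136)*5)**2*(1/25)) = sqrt(417 + (1 + (2*sqrt(34))*5)**2*(1/25)) = sqrt(417 + (1 + 10*sqrt(34))**2*(1/25)) = sqrt(417 + (1 + 10*sqrt(34))**2/25)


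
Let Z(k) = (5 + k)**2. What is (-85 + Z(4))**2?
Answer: 16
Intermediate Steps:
(-85 + Z(4))**2 = (-85 + (5 + 4)**2)**2 = (-85 + 9**2)**2 = (-85 + 81)**2 = (-4)**2 = 16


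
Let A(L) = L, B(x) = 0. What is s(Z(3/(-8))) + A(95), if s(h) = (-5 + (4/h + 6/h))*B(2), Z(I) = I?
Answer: 95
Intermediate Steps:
s(h) = 0 (s(h) = (-5 + (4/h + 6/h))*0 = (-5 + 10/h)*0 = 0)
s(Z(3/(-8))) + A(95) = 0 + 95 = 95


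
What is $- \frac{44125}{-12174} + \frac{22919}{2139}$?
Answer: $\frac{41488809}{2893354} \approx 14.339$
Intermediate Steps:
$- \frac{44125}{-12174} + \frac{22919}{2139} = \left(-44125\right) \left(- \frac{1}{12174}\right) + 22919 \cdot \frac{1}{2139} = \frac{44125}{12174} + \frac{22919}{2139} = \frac{41488809}{2893354}$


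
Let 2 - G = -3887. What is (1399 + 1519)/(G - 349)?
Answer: 1459/1770 ≈ 0.82429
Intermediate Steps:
G = 3889 (G = 2 - 1*(-3887) = 2 + 3887 = 3889)
(1399 + 1519)/(G - 349) = (1399 + 1519)/(3889 - 349) = 2918/3540 = 2918*(1/3540) = 1459/1770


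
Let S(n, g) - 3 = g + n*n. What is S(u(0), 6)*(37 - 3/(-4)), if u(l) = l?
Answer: 1359/4 ≈ 339.75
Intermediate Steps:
S(n, g) = 3 + g + n² (S(n, g) = 3 + (g + n*n) = 3 + (g + n²) = 3 + g + n²)
S(u(0), 6)*(37 - 3/(-4)) = (3 + 6 + 0²)*(37 - 3/(-4)) = (3 + 6 + 0)*(37 - 3*(-¼)) = 9*(37 + ¾) = 9*(151/4) = 1359/4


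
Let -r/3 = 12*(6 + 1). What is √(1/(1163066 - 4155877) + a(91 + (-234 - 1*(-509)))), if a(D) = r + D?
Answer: √1021088612723383/2992811 ≈ 10.677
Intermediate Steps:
r = -252 (r = -36*(6 + 1) = -36*7 = -3*84 = -252)
a(D) = -252 + D
√(1/(1163066 - 4155877) + a(91 + (-234 - 1*(-509)))) = √(1/(1163066 - 4155877) + (-252 + (91 + (-234 - 1*(-509))))) = √(1/(-2992811) + (-252 + (91 + (-234 + 509)))) = √(-1/2992811 + (-252 + (91 + 275))) = √(-1/2992811 + (-252 + 366)) = √(-1/2992811 + 114) = √(341180453/2992811) = √1021088612723383/2992811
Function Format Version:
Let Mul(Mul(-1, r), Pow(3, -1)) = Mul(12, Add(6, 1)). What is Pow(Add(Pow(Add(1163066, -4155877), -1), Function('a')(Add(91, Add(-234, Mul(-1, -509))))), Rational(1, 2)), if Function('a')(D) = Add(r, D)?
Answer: Mul(Rational(1, 2992811), Pow(1021088612723383, Rational(1, 2))) ≈ 10.677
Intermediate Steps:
r = -252 (r = Mul(-3, Mul(12, Add(6, 1))) = Mul(-3, Mul(12, 7)) = Mul(-3, 84) = -252)
Function('a')(D) = Add(-252, D)
Pow(Add(Pow(Add(1163066, -4155877), -1), Function('a')(Add(91, Add(-234, Mul(-1, -509))))), Rational(1, 2)) = Pow(Add(Pow(Add(1163066, -4155877), -1), Add(-252, Add(91, Add(-234, Mul(-1, -509))))), Rational(1, 2)) = Pow(Add(Pow(-2992811, -1), Add(-252, Add(91, Add(-234, 509)))), Rational(1, 2)) = Pow(Add(Rational(-1, 2992811), Add(-252, Add(91, 275))), Rational(1, 2)) = Pow(Add(Rational(-1, 2992811), Add(-252, 366)), Rational(1, 2)) = Pow(Add(Rational(-1, 2992811), 114), Rational(1, 2)) = Pow(Rational(341180453, 2992811), Rational(1, 2)) = Mul(Rational(1, 2992811), Pow(1021088612723383, Rational(1, 2)))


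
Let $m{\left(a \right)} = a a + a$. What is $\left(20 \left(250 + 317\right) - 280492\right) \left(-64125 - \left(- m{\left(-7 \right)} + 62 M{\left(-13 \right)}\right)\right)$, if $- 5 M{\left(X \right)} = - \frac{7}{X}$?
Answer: $\frac{86231352544}{5} \approx 1.7246 \cdot 10^{10}$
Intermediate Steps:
$M{\left(X \right)} = \frac{7}{5 X}$ ($M{\left(X \right)} = - \frac{\left(-7\right) \frac{1}{X}}{5} = \frac{7}{5 X}$)
$m{\left(a \right)} = a + a^{2}$ ($m{\left(a \right)} = a^{2} + a = a + a^{2}$)
$\left(20 \left(250 + 317\right) - 280492\right) \left(-64125 - \left(- m{\left(-7 \right)} + 62 M{\left(-13 \right)}\right)\right) = \left(20 \left(250 + 317\right) - 280492\right) \left(-64125 - \left(7 \left(1 - 7\right) + 62 \cdot \frac{7}{5} \frac{1}{-13}\right)\right) = \left(20 \cdot 567 - 280492\right) \left(-64125 - \left(-42 + 62 \cdot \frac{7}{5} \left(- \frac{1}{13}\right)\right)\right) = \left(11340 - 280492\right) \left(-64125 + \left(\left(-62\right) \left(- \frac{7}{65}\right) + 42\right)\right) = - 269152 \left(-64125 + \left(\frac{434}{65} + 42\right)\right) = - 269152 \left(-64125 + \frac{3164}{65}\right) = \left(-269152\right) \left(- \frac{4164961}{65}\right) = \frac{86231352544}{5}$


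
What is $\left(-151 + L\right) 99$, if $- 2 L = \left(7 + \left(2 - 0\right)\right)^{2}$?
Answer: $- \frac{37917}{2} \approx -18959.0$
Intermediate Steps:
$L = - \frac{81}{2}$ ($L = - \frac{\left(7 + \left(2 - 0\right)\right)^{2}}{2} = - \frac{\left(7 + \left(2 + 0\right)\right)^{2}}{2} = - \frac{\left(7 + 2\right)^{2}}{2} = - \frac{9^{2}}{2} = \left(- \frac{1}{2}\right) 81 = - \frac{81}{2} \approx -40.5$)
$\left(-151 + L\right) 99 = \left(-151 - \frac{81}{2}\right) 99 = \left(- \frac{383}{2}\right) 99 = - \frac{37917}{2}$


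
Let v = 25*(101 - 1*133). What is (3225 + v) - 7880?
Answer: -5455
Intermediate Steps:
v = -800 (v = 25*(101 - 133) = 25*(-32) = -800)
(3225 + v) - 7880 = (3225 - 800) - 7880 = 2425 - 7880 = -5455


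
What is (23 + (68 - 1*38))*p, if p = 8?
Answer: 424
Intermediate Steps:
(23 + (68 - 1*38))*p = (23 + (68 - 1*38))*8 = (23 + (68 - 38))*8 = (23 + 30)*8 = 53*8 = 424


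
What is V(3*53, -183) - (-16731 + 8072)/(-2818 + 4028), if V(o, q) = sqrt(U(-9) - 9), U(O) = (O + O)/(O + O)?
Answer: 8659/1210 + 2*I*sqrt(2) ≈ 7.1562 + 2.8284*I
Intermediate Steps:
U(O) = 1 (U(O) = (2*O)/((2*O)) = (2*O)*(1/(2*O)) = 1)
V(o, q) = 2*I*sqrt(2) (V(o, q) = sqrt(1 - 9) = sqrt(-8) = 2*I*sqrt(2))
V(3*53, -183) - (-16731 + 8072)/(-2818 + 4028) = 2*I*sqrt(2) - (-16731 + 8072)/(-2818 + 4028) = 2*I*sqrt(2) - (-8659)/1210 = 2*I*sqrt(2) - 1*(-8659/1210) = 2*I*sqrt(2) + 8659/1210 = 8659/1210 + 2*I*sqrt(2)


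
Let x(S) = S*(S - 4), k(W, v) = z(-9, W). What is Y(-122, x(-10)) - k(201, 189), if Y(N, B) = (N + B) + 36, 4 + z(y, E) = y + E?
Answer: -134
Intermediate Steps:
z(y, E) = -4 + E + y (z(y, E) = -4 + (y + E) = -4 + (E + y) = -4 + E + y)
k(W, v) = -13 + W (k(W, v) = -4 + W - 9 = -13 + W)
x(S) = S*(-4 + S)
Y(N, B) = 36 + B + N (Y(N, B) = (B + N) + 36 = 36 + B + N)
Y(-122, x(-10)) - k(201, 189) = (36 - 10*(-4 - 10) - 122) - (-13 + 201) = (36 - 10*(-14) - 122) - 1*188 = (36 + 140 - 122) - 188 = 54 - 188 = -134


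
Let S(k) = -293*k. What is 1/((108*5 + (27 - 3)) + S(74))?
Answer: -1/21118 ≈ -4.7353e-5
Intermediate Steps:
1/((108*5 + (27 - 3)) + S(74)) = 1/((108*5 + (27 - 3)) - 293*74) = 1/((540 + 24) - 21682) = 1/(564 - 21682) = 1/(-21118) = -1/21118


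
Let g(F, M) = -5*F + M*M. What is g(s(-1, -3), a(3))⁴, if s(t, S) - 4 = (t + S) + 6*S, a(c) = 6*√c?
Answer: 1536953616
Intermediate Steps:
s(t, S) = 4 + t + 7*S (s(t, S) = 4 + ((t + S) + 6*S) = 4 + ((S + t) + 6*S) = 4 + (t + 7*S) = 4 + t + 7*S)
g(F, M) = M² - 5*F (g(F, M) = -5*F + M² = M² - 5*F)
g(s(-1, -3), a(3))⁴ = ((6*√3)² - 5*(4 - 1 + 7*(-3)))⁴ = (108 - 5*(4 - 1 - 21))⁴ = (108 - 5*(-18))⁴ = (108 + 90)⁴ = 198⁴ = 1536953616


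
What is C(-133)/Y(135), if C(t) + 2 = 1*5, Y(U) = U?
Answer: 1/45 ≈ 0.022222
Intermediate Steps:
C(t) = 3 (C(t) = -2 + 1*5 = -2 + 5 = 3)
C(-133)/Y(135) = 3/135 = 3*(1/135) = 1/45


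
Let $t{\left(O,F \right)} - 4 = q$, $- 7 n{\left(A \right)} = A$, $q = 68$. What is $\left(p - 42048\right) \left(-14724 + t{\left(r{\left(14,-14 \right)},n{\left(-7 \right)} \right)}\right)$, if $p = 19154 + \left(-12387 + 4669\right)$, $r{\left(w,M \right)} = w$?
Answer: $448527024$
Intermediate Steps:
$p = 11436$ ($p = 19154 - 7718 = 11436$)
$n{\left(A \right)} = - \frac{A}{7}$
$t{\left(O,F \right)} = 72$ ($t{\left(O,F \right)} = 4 + 68 = 72$)
$\left(p - 42048\right) \left(-14724 + t{\left(r{\left(14,-14 \right)},n{\left(-7 \right)} \right)}\right) = \left(11436 - 42048\right) \left(-14724 + 72\right) = \left(-30612\right) \left(-14652\right) = 448527024$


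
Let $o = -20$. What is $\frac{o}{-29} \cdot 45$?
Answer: $\frac{900}{29} \approx 31.034$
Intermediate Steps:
$\frac{o}{-29} \cdot 45 = - \frac{20}{-29} \cdot 45 = \left(-20\right) \left(- \frac{1}{29}\right) 45 = \frac{20}{29} \cdot 45 = \frac{900}{29}$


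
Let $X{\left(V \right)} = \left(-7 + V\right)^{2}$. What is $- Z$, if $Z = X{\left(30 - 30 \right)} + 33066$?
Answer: $-33115$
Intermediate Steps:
$Z = 33115$ ($Z = \left(-7 + \left(30 - 30\right)\right)^{2} + 33066 = \left(-7 + 0\right)^{2} + 33066 = \left(-7\right)^{2} + 33066 = 49 + 33066 = 33115$)
$- Z = \left(-1\right) 33115 = -33115$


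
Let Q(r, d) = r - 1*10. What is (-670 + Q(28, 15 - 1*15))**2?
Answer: 425104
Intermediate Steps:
Q(r, d) = -10 + r (Q(r, d) = r - 10 = -10 + r)
(-670 + Q(28, 15 - 1*15))**2 = (-670 + (-10 + 28))**2 = (-670 + 18)**2 = (-652)**2 = 425104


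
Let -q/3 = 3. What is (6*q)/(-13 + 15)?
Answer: -27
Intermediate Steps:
q = -9 (q = -3*3 = -9)
(6*q)/(-13 + 15) = (6*(-9))/(-13 + 15) = -54/2 = -54*1/2 = -27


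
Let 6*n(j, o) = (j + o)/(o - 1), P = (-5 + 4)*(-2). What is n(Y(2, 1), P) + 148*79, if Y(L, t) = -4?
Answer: 35075/3 ≈ 11692.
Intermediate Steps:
P = 2 (P = -1*(-2) = 2)
n(j, o) = (j + o)/(6*(-1 + o)) (n(j, o) = ((j + o)/(o - 1))/6 = ((j + o)/(-1 + o))/6 = (j + o)/(6*(-1 + o)))
n(Y(2, 1), P) + 148*79 = (-4 + 2)/(6*(-1 + 2)) + 148*79 = (⅙)*(-2)/1 + 11692 = (⅙)*1*(-2) + 11692 = -⅓ + 11692 = 35075/3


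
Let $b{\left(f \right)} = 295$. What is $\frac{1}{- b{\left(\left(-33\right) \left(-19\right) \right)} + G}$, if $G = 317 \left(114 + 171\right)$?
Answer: $\frac{1}{90050} \approx 1.1105 \cdot 10^{-5}$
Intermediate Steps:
$G = 90345$ ($G = 317 \cdot 285 = 90345$)
$\frac{1}{- b{\left(\left(-33\right) \left(-19\right) \right)} + G} = \frac{1}{\left(-1\right) 295 + 90345} = \frac{1}{-295 + 90345} = \frac{1}{90050}$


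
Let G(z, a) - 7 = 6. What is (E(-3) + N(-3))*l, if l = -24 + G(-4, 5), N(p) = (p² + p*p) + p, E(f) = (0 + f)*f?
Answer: -264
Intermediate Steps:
G(z, a) = 13 (G(z, a) = 7 + 6 = 13)
E(f) = f² (E(f) = f*f = f²)
N(p) = p + 2*p² (N(p) = (p² + p²) + p = 2*p² + p = p + 2*p²)
l = -11 (l = -24 + 13 = -11)
(E(-3) + N(-3))*l = ((-3)² - 3*(1 + 2*(-3)))*(-11) = (9 - 3*(1 - 6))*(-11) = (9 - 3*(-5))*(-11) = (9 + 15)*(-11) = 24*(-11) = -264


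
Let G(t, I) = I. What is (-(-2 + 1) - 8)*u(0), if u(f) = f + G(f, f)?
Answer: 0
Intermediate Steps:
u(f) = 2*f (u(f) = f + f = 2*f)
(-(-2 + 1) - 8)*u(0) = (-(-2 + 1) - 8)*(2*0) = (-1*(-1) - 8)*0 = (1 - 8)*0 = -7*0 = 0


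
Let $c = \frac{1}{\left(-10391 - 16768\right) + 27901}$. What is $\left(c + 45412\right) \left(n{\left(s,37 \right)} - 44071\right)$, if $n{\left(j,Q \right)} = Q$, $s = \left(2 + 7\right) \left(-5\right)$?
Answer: $- \frac{741878336985}{371} \approx -1.9997 \cdot 10^{9}$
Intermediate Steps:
$s = -45$ ($s = 9 \left(-5\right) = -45$)
$c = \frac{1}{742}$ ($c = \frac{1}{-27159 + 27901} = \frac{1}{742} \approx 0.0013477$)
$\left(c + 45412\right) \left(n{\left(s,37 \right)} - 44071\right) = \left(\frac{1}{742} + 45412\right) \left(37 - 44071\right) = \frac{33695705}{742} \left(-44034\right) = - \frac{741878336985}{371}$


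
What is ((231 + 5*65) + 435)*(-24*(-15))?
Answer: 356760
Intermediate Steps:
((231 + 5*65) + 435)*(-24*(-15)) = ((231 + 325) + 435)*360 = (556 + 435)*360 = 991*360 = 356760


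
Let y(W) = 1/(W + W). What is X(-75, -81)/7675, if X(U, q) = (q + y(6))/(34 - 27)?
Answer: -971/644700 ≈ -0.0015061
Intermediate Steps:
y(W) = 1/(2*W)
X(U, q) = 1/84 + q/7 (X(U, q) = (q + (½)/6)/(34 - 27) = (q + (½)*(⅙))/7 = (q + 1/12)*(⅐) = (1/12 + q)*(⅐) = 1/84 + q/7)
X(-75, -81)/7675 = (1/84 + (⅐)*(-81))/7675 = (1/84 - 81/7)*(1/7675) = -971/84*1/7675 = -971/644700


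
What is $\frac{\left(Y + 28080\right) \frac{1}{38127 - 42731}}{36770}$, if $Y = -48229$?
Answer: $\frac{20149}{169289080} \approx 0.00011902$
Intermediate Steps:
$\frac{\left(Y + 28080\right) \frac{1}{38127 - 42731}}{36770} = \frac{\left(-48229 + 28080\right) \frac{1}{38127 - 42731}}{36770} = - \frac{20149}{-4604} \cdot \frac{1}{36770} = \left(-20149\right) \left(- \frac{1}{4604}\right) \frac{1}{36770} = \frac{20149}{4604} \cdot \frac{1}{36770} = \frac{20149}{169289080}$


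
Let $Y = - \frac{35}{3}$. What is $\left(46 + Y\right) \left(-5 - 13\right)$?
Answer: $-618$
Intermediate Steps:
$Y = - \frac{35}{3}$ ($Y = \left(-35\right) \frac{1}{3} = - \frac{35}{3} \approx -11.667$)
$\left(46 + Y\right) \left(-5 - 13\right) = \left(46 - \frac{35}{3}\right) \left(-5 - 13\right) = \frac{103 \left(-5 - 13\right)}{3} = \frac{103}{3} \left(-18\right) = -618$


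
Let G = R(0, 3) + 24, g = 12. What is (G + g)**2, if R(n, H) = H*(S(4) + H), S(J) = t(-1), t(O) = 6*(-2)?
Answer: 81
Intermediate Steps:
t(O) = -12
S(J) = -12
R(n, H) = H*(-12 + H)
G = -3 (G = 3*(-12 + 3) + 24 = 3*(-9) + 24 = -27 + 24 = -3)
(G + g)**2 = (-3 + 12)**2 = 9**2 = 81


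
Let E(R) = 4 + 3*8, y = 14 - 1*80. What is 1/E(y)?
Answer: 1/28 ≈ 0.035714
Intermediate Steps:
y = -66 (y = 14 - 80 = -66)
E(R) = 28 (E(R) = 4 + 24 = 28)
1/E(y) = 1/28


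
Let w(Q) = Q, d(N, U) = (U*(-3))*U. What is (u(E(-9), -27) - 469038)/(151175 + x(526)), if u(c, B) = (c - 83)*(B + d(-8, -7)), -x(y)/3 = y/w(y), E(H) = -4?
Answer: -113475/37793 ≈ -3.0025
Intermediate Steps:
d(N, U) = -3*U**2 (d(N, U) = (-3*U)*U = -3*U**2)
x(y) = -3 (x(y) = -3*y/y = -3*1 = -3)
u(c, B) = (-147 + B)*(-83 + c) (u(c, B) = (c - 83)*(B - 3*(-7)**2) = (-83 + c)*(B - 3*49) = (-83 + c)*(B - 147) = (-83 + c)*(-147 + B) = (-147 + B)*(-83 + c))
(u(E(-9), -27) - 469038)/(151175 + x(526)) = ((12201 - 147*(-4) - 83*(-27) - 27*(-4)) - 469038)/(151175 - 3) = ((12201 + 588 + 2241 + 108) - 469038)/151172 = (15138 - 469038)*(1/151172) = -453900*1/151172 = -113475/37793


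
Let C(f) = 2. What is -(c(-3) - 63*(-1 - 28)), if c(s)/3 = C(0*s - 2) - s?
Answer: -1842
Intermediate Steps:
c(s) = 6 - 3*s (c(s) = 3*(2 - s) = 6 - 3*s)
-(c(-3) - 63*(-1 - 28)) = -((6 - 3*(-3)) - 63*(-1 - 28)) = -((6 + 9) - 63*(-29)) = -(15 + 1827) = -1*1842 = -1842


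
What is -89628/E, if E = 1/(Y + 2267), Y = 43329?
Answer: -4086678288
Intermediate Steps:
E = 1/45596 (E = 1/(43329 + 2267) = 1/45596 ≈ 2.1932e-5)
-89628/E = -89628/1/45596 = -89628*45596 = -4086678288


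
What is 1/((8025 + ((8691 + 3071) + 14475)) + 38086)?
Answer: 1/72348 ≈ 1.3822e-5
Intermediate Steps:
1/((8025 + ((8691 + 3071) + 14475)) + 38086) = 1/((8025 + (11762 + 14475)) + 38086) = 1/((8025 + 26237) + 38086) = 1/(34262 + 38086) = 1/72348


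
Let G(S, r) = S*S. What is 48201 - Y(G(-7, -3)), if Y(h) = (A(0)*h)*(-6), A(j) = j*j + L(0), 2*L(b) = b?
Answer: 48201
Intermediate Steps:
G(S, r) = S²
L(b) = b/2
A(j) = j² (A(j) = j*j + (½)*0 = j² + 0 = j²)
Y(h) = 0 (Y(h) = (0²*h)*(-6) = (0*h)*(-6) = 0*(-6) = 0)
48201 - Y(G(-7, -3)) = 48201 - 1*0 = 48201 + 0 = 48201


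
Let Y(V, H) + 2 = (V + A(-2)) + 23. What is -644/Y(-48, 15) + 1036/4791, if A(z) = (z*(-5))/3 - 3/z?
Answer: 2664316/91029 ≈ 29.269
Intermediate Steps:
A(z) = -3/z - 5*z/3 (A(z) = -5*z*(⅓) - 3/z = -5*z/3 - 3/z = -3/z - 5*z/3)
Y(V, H) = 155/6 + V (Y(V, H) = -2 + ((V + (-3/(-2) - 5/3*(-2))) + 23) = -2 + ((V + (-3*(-½) + 10/3)) + 23) = -2 + ((V + (3/2 + 10/3)) + 23) = -2 + ((V + 29/6) + 23) = -2 + ((29/6 + V) + 23) = -2 + (167/6 + V) = 155/6 + V)
-644/Y(-48, 15) + 1036/4791 = -644/(155/6 - 48) + 1036/4791 = -644/(-133/6) + 1036*(1/4791) = -644*(-6/133) + 1036/4791 = 552/19 + 1036/4791 = 2664316/91029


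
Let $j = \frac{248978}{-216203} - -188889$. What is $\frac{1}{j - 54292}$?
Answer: $\frac{216203}{29100026213} \approx 7.4296 \cdot 10^{-6}$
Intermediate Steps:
$j = \frac{40838119489}{216203}$ ($j = 248978 \left(- \frac{1}{216203}\right) + 188889 = - \frac{248978}{216203} + 188889 = \frac{40838119489}{216203} \approx 1.8889 \cdot 10^{5}$)
$\frac{1}{j - 54292} = \frac{1}{\frac{40838119489}{216203} - 54292} = \frac{1}{\frac{29100026213}{216203}} = \frac{216203}{29100026213}$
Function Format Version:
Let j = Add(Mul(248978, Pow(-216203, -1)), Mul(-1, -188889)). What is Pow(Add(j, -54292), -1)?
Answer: Rational(216203, 29100026213) ≈ 7.4296e-6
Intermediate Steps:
j = Rational(40838119489, 216203) (j = Add(Mul(248978, Rational(-1, 216203)), 188889) = Add(Rational(-248978, 216203), 188889) = Rational(40838119489, 216203) ≈ 1.8889e+5)
Pow(Add(j, -54292), -1) = Pow(Add(Rational(40838119489, 216203), -54292), -1) = Pow(Rational(29100026213, 216203), -1) = Rational(216203, 29100026213)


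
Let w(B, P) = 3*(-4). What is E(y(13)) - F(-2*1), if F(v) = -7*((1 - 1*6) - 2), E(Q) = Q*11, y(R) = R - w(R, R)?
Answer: 226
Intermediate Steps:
w(B, P) = -12
y(R) = 12 + R (y(R) = R - 1*(-12) = R + 12 = 12 + R)
E(Q) = 11*Q
F(v) = 49 (F(v) = -7*((1 - 6) - 2) = -7*(-5 - 2) = -7*(-7) = 49)
E(y(13)) - F(-2*1) = 11*(12 + 13) - 1*49 = 11*25 - 49 = 275 - 49 = 226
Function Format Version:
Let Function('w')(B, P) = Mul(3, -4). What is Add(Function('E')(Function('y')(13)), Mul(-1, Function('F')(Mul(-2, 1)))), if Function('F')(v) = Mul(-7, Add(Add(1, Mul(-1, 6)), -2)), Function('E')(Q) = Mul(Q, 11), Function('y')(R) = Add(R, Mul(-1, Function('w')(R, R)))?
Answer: 226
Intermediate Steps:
Function('w')(B, P) = -12
Function('y')(R) = Add(12, R) (Function('y')(R) = Add(R, Mul(-1, -12)) = Add(R, 12) = Add(12, R))
Function('E')(Q) = Mul(11, Q)
Function('F')(v) = 49 (Function('F')(v) = Mul(-7, Add(Add(1, -6), -2)) = Mul(-7, Add(-5, -2)) = Mul(-7, -7) = 49)
Add(Function('E')(Function('y')(13)), Mul(-1, Function('F')(Mul(-2, 1)))) = Add(Mul(11, Add(12, 13)), Mul(-1, 49)) = Add(Mul(11, 25), -49) = Add(275, -49) = 226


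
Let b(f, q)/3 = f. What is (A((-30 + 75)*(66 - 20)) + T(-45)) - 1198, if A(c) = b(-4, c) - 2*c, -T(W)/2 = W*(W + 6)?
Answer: -8860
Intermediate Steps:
b(f, q) = 3*f
T(W) = -2*W*(6 + W) (T(W) = -2*W*(W + 6) = -2*W*(6 + W))
A(c) = -12 - 2*c (A(c) = 3*(-4) - 2*c = -12 - 2*c)
(A((-30 + 75)*(66 - 20)) + T(-45)) - 1198 = ((-12 - 2*(-30 + 75)*(66 - 20)) - 2*(-45)*(6 - 45)) - 1198 = ((-12 - 90*46) - 2*(-45)*(-39)) - 1198 = ((-12 - 2*2070) - 3510) - 1198 = ((-12 - 4140) - 3510) - 1198 = (-4152 - 3510) - 1198 = -7662 - 1198 = -8860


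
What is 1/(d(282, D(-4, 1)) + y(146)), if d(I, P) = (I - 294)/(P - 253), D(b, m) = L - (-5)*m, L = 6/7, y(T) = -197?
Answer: -865/170363 ≈ -0.0050774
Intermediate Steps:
L = 6/7 (L = 6*(⅐) = 6/7 ≈ 0.85714)
D(b, m) = 6/7 + 5*m (D(b, m) = 6/7 - (-5)*m = 6/7 + 5*m)
d(I, P) = (-294 + I)/(-253 + P)
1/(d(282, D(-4, 1)) + y(146)) = 1/((-294 + 282)/(-253 + (6/7 + 5*1)) - 197) = 1/(-12/(-253 + (6/7 + 5)) - 197) = 1/(-12/(-253 + 41/7) - 197) = 1/(-12/(-1730/7) - 197) = 1/(-7/1730*(-12) - 197) = 1/(42/865 - 197) = 1/(-170363/865) = -865/170363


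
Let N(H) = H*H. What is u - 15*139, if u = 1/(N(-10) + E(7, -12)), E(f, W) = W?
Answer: -183479/88 ≈ -2085.0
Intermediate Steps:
N(H) = H²
u = 1/88 (u = 1/((-10)² - 12) = 1/(100 - 12) = 1/88 ≈ 0.011364)
u - 15*139 = 1/88 - 15*139 = 1/88 - 2085 = -183479/88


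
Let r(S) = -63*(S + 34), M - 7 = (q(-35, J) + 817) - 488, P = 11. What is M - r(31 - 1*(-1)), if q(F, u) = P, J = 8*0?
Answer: 4505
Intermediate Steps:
J = 0
q(F, u) = 11
M = 347 (M = 7 + ((11 + 817) - 488) = 7 + (828 - 488) = 7 + 340 = 347)
r(S) = -2142 - 63*S (r(S) = -63*(34 + S) = -2142 - 63*S)
M - r(31 - 1*(-1)) = 347 - (-2142 - 63*(31 - 1*(-1))) = 347 - (-2142 - 63*(31 + 1)) = 347 - (-2142 - 63*32) = 347 - (-2142 - 2016) = 347 - 1*(-4158) = 347 + 4158 = 4505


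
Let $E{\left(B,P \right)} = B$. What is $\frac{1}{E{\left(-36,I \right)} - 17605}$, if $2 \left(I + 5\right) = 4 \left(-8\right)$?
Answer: $- \frac{1}{17641} \approx -5.6686 \cdot 10^{-5}$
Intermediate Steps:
$I = -21$ ($I = -5 + \frac{4 \left(-8\right)}{2} = -5 + \frac{1}{2} \left(-32\right) = -5 - 16 = -21$)
$\frac{1}{E{\left(-36,I \right)} - 17605} = \frac{1}{-36 - 17605} = \frac{1}{-17641} = - \frac{1}{17641}$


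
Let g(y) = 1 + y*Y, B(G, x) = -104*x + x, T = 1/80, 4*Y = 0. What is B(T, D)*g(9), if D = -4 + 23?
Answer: -1957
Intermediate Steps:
Y = 0 (Y = (¼)*0 = 0)
T = 1/80 ≈ 0.012500
D = 19
B(G, x) = -103*x
g(y) = 1 (g(y) = 1 + y*0 = 1 + 0 = 1)
B(T, D)*g(9) = -103*19*1 = -1957*1 = -1957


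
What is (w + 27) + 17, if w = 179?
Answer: 223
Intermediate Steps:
(w + 27) + 17 = (179 + 27) + 17 = 206 + 17 = 223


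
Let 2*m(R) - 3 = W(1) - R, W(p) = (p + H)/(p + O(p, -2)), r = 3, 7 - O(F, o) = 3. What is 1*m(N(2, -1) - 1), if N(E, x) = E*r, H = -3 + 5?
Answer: -7/10 ≈ -0.70000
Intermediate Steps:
O(F, o) = 4 (O(F, o) = 7 - 1*3 = 7 - 3 = 4)
H = 2
W(p) = (2 + p)/(4 + p) (W(p) = (p + 2)/(p + 4) = (2 + p)/(4 + p))
N(E, x) = 3*E (N(E, x) = E*3 = 3*E)
m(R) = 9/5 - R/2 (m(R) = 3/2 + ((2 + 1)/(4 + 1) - R)/2 = 3/2 + (3/5 - R)/2 = 3/2 + ((⅕)*3 - R)/2 = 3/2 + (⅗ - R)/2 = 3/2 + (3/10 - R/2) = 9/5 - R/2)
1*m(N(2, -1) - 1) = 1*(9/5 - (3*2 - 1)/2) = 1*(9/5 - (6 - 1)/2) = 1*(9/5 - ½*5) = 1*(9/5 - 5/2) = 1*(-7/10) = -7/10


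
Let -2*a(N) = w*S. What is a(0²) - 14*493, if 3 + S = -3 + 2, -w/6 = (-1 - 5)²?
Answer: -7334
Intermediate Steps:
w = -216 (w = -6*(-1 - 5)² = -6*(-6)² = -6*36 = -216)
S = -4 (S = -3 + (-3 + 2) = -3 - 1 = -4)
a(N) = -432 (a(N) = -(-108)*(-4) = -½*864 = -432)
a(0²) - 14*493 = -432 - 14*493 = -432 - 6902 = -7334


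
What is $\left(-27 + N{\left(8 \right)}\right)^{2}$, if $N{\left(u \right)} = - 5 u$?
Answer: $4489$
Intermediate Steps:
$\left(-27 + N{\left(8 \right)}\right)^{2} = \left(-27 - 40\right)^{2} = \left(-67\right)^{2} = 4489$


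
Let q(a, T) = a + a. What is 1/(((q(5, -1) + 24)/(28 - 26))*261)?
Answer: 1/4437 ≈ 0.00022538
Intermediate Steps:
q(a, T) = 2*a
1/(((q(5, -1) + 24)/(28 - 26))*261) = 1/(((2*5 + 24)/(28 - 26))*261) = 1/(((10 + 24)/2)*261) = 1/((34*(1/2))*261) = 1/(17*261) = 1/4437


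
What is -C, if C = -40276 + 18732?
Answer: 21544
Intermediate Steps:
C = -21544
-C = -1*(-21544) = 21544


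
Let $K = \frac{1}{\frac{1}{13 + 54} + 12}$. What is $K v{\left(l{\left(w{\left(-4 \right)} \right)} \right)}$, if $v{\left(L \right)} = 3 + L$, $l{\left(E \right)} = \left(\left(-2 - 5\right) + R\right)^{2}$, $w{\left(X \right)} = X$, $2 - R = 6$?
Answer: $\frac{8308}{805} \approx 10.32$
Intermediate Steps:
$R = -4$ ($R = 2 - 6 = -4$)
$l{\left(E \right)} = 121$ ($l{\left(E \right)} = \left(\left(-2 - 5\right) - 4\right)^{2} = \left(-7 - 4\right)^{2} = \left(-11\right)^{2} = 121$)
$K = \frac{67}{805}$ ($K = \frac{1}{\frac{1}{67} + 12} = \frac{1}{\frac{805}{67}} = \frac{67}{805} \approx 0.08323$)
$K v{\left(l{\left(w{\left(-4 \right)} \right)} \right)} = \frac{67 \left(3 + 121\right)}{805} = \frac{67}{805} \cdot 124 = \frac{8308}{805}$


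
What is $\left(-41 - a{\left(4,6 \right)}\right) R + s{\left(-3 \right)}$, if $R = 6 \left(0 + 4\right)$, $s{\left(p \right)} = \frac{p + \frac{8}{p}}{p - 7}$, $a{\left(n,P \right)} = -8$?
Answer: $- \frac{23743}{30} \approx -791.43$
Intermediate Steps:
$s{\left(p \right)} = \frac{p + \frac{8}{p}}{-7 + p}$
$R = 24$ ($R = 6 \cdot 4 = 24$)
$\left(-41 - a{\left(4,6 \right)}\right) R + s{\left(-3 \right)} = \left(-41 - -8\right) 24 + \frac{8 + \left(-3\right)^{2}}{\left(-3\right) \left(-7 - 3\right)} = \left(-41 + 8\right) 24 - \frac{8 + 9}{3 \left(-10\right)} = \left(-33\right) 24 - \left(- \frac{1}{30}\right) 17 = -792 + \frac{17}{30} = - \frac{23743}{30}$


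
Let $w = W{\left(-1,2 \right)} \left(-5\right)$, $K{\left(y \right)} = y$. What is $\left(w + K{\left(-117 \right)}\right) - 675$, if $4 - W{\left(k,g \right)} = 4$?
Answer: $-792$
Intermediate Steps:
$W{\left(k,g \right)} = 0$ ($W{\left(k,g \right)} = 4 - 4 = 0$)
$w = 0$ ($w = 0 \left(-5\right) = 0$)
$\left(w + K{\left(-117 \right)}\right) - 675 = \left(0 - 117\right) - 675 = -117 + \left(-15660 + 14985\right) = -117 - 675 = -792$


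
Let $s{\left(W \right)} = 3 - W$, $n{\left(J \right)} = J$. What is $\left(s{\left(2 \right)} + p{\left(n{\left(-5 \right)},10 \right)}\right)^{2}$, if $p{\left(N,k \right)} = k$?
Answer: $121$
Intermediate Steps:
$\left(s{\left(2 \right)} + p{\left(n{\left(-5 \right)},10 \right)}\right)^{2} = \left(\left(3 - 2\right) + 10\right)^{2} = \left(1 + 10\right)^{2} = 11^{2} = 121$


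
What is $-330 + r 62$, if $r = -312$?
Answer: $-19674$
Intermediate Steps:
$-330 + r 62 = -330 - 19344 = -19674$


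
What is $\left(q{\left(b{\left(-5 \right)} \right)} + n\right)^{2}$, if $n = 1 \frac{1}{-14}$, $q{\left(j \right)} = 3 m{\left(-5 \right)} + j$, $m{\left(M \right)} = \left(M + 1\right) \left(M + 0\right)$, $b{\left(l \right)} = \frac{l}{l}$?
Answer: $\frac{727609}{196} \approx 3712.3$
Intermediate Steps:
$b{\left(l \right)} = 1$
$m{\left(M \right)} = M \left(1 + M\right)$ ($m{\left(M \right)} = \left(1 + M\right) M = M \left(1 + M\right)$)
$q{\left(j \right)} = 60 + j$ ($q{\left(j \right)} = 3 \left(- 5 \left(1 - 5\right)\right) + j = 3 \left(\left(-5\right) \left(-4\right)\right) + j = 3 \cdot 20 + j = 60 + j$)
$n = - \frac{1}{14}$ ($n = 1 \left(- \frac{1}{14}\right) = - \frac{1}{14} \approx -0.071429$)
$\left(q{\left(b{\left(-5 \right)} \right)} + n\right)^{2} = \left(\left(60 + 1\right) - \frac{1}{14}\right)^{2} = \left(61 - \frac{1}{14}\right)^{2} = \left(\frac{853}{14}\right)^{2} = \frac{727609}{196}$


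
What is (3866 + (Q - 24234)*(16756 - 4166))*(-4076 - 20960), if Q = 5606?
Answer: 5871509165544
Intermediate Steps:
(3866 + (Q - 24234)*(16756 - 4166))*(-4076 - 20960) = (3866 + (5606 - 24234)*(16756 - 4166))*(-4076 - 20960) = (3866 - 18628*12590)*(-25036) = (3866 - 234526520)*(-25036) = -234522654*(-25036) = 5871509165544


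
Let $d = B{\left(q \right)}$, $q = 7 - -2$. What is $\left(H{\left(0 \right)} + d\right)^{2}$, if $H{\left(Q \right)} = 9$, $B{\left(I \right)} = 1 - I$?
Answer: $1$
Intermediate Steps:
$q = 9$ ($q = 7 + 2 = 9$)
$d = -8$ ($d = 1 - 9 = -8$)
$\left(H{\left(0 \right)} + d\right)^{2} = \left(9 - 8\right)^{2} = 1^{2} = 1$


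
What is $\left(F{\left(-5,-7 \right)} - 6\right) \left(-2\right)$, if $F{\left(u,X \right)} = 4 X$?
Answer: $68$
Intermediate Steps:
$\left(F{\left(-5,-7 \right)} - 6\right) \left(-2\right) = \left(4 \left(-7\right) - 6\right) \left(-2\right) = \left(-28 - 6\right) \left(-2\right) = \left(-34\right) \left(-2\right) = 68$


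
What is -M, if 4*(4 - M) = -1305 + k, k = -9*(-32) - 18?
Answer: -1051/4 ≈ -262.75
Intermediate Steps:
k = 270 (k = 288 - 18 = 270)
M = 1051/4 (M = 4 - (-1305 + 270)/4 = 4 - ¼*(-1035) = 4 + 1035/4 = 1051/4 ≈ 262.75)
-M = -1*1051/4 = -1051/4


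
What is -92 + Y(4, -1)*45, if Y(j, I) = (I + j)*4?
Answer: 448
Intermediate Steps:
Y(j, I) = 4*I + 4*j
-92 + Y(4, -1)*45 = -92 + (4*(-1) + 4*4)*45 = -92 + (-4 + 16)*45 = -92 + 12*45 = -92 + 540 = 448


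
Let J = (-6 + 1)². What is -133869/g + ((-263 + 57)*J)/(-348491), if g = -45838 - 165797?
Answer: 15914020643/24584297595 ≈ 0.64732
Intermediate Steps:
g = -211635
J = 25 (J = (-5)² = 25)
-133869/g + ((-263 + 57)*J)/(-348491) = -133869/(-211635) + ((-263 + 57)*25)/(-348491) = -133869*(-1/211635) - 206*25*(-1/348491) = 44623/70545 - 5150*(-1/348491) = 44623/70545 + 5150/348491 = 15914020643/24584297595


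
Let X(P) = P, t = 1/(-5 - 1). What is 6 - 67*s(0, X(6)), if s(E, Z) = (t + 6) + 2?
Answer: -3113/6 ≈ -518.83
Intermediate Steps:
t = -1/6 (t = 1/(-6) = -1/6 ≈ -0.16667)
s(E, Z) = 47/6 (s(E, Z) = (-1/6 + 6) + 2 = 35/6 + 2 = 47/6)
6 - 67*s(0, X(6)) = 6 - 67*47/6 = 6 - 3149/6 = -3113/6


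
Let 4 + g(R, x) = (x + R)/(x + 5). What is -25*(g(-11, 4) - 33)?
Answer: 8500/9 ≈ 944.44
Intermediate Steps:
g(R, x) = -4 + (R + x)/(5 + x) (g(R, x) = -4 + (x + R)/(x + 5) = -4 + (R + x)/(5 + x))
-25*(g(-11, 4) - 33) = -25*((-20 - 11 - 3*4)/(5 + 4) - 33) = -25*((-20 - 11 - 12)/9 - 33) = -25*((1/9)*(-43) - 33) = -25*(-43/9 - 33) = -25*(-340/9) = 8500/9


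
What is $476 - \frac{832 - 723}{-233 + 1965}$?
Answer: $\frac{824323}{1732} \approx 475.94$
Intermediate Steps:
$476 - \frac{832 - 723}{-233 + 1965} = 476 - \frac{109}{1732} = \frac{824323}{1732}$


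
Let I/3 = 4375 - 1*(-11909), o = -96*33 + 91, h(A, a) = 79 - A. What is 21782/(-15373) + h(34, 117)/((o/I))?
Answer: -33862104034/47302721 ≈ -715.86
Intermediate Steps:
o = -3077 (o = -3168 + 91 = -3077)
I = 48852 (I = 3*(4375 - 1*(-11909)) = 3*(4375 + 11909) = 3*16284 = 48852)
21782/(-15373) + h(34, 117)/((o/I)) = 21782/(-15373) + (79 - 1*34)/((-3077/48852)) = 21782*(-1/15373) + (79 - 34)/((-3077*1/48852)) = -21782/15373 + 45/(-3077/48852) = -21782/15373 + 45*(-48852/3077) = -21782/15373 - 2198340/3077 = -33862104034/47302721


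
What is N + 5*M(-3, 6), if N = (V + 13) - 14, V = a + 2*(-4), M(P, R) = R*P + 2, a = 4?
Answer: -85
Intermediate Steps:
M(P, R) = 2 + P*R (M(P, R) = P*R + 2 = 2 + P*R)
V = -4 (V = 4 + 2*(-4) = 4 - 8 = -4)
N = -5 (N = (-4 + 13) - 14 = 9 - 14 = -5)
N + 5*M(-3, 6) = -5 + 5*(2 - 3*6) = -5 + 5*(2 - 18) = -5 + 5*(-16) = -5 - 80 = -85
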